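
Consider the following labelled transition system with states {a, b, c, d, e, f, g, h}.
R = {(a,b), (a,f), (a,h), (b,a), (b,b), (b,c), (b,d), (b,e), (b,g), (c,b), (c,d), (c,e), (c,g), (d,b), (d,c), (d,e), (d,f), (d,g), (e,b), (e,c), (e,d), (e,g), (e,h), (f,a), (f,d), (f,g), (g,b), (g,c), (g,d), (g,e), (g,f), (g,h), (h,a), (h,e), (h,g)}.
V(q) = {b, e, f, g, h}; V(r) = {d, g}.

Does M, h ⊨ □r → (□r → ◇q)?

Yes

At h: □r is false, □r → ◇q is true, so □r → (□r → ◇q) is true.
  At h: □r requires r at every successor {a, e, g}.
    r fails at a, so □r is false at h.
  At h: □r is false, ◇q is true, so □r → ◇q is true.
    At h: □r requires r at every successor {a, e, g}.
      r fails at a, so □r is false at h.
    At h: ◇q requires q at some successor in {a, e, g}.
      q holds at e, so ◇q is true at h.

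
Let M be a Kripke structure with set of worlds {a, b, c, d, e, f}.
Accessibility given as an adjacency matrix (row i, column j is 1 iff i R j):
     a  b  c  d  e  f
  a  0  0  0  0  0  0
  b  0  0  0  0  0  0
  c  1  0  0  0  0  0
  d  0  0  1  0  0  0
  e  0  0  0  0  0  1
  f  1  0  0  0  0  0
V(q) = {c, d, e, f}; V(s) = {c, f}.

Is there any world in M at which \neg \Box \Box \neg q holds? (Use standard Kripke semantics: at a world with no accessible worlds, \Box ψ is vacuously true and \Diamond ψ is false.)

Recall that \Box ψ holds at a world iff ψ holds at every accessible world, and \Diamond ψ holds iff ψ holds at some accessible world.
Let φ = \neg \Box \Box \neg q. Evaluate φ at each world:
  a (successors ∅): φ is false.
  b (successors ∅): φ is false.
  c (successors {a}): φ is false.
  d (successors {c}): φ is false.
  e (successors {f}): φ is false.
  f (successors {a}): φ is false.
For instance, at d:
  At d: \Box \Box \neg q is true, so \neg \Box \Box \neg q is false.
    At d: \Box \Box \neg q requires \Box \neg q at every successor {c}.
      At c: \Box \neg q is true.
    So \Box \Box \neg q is true at d.

No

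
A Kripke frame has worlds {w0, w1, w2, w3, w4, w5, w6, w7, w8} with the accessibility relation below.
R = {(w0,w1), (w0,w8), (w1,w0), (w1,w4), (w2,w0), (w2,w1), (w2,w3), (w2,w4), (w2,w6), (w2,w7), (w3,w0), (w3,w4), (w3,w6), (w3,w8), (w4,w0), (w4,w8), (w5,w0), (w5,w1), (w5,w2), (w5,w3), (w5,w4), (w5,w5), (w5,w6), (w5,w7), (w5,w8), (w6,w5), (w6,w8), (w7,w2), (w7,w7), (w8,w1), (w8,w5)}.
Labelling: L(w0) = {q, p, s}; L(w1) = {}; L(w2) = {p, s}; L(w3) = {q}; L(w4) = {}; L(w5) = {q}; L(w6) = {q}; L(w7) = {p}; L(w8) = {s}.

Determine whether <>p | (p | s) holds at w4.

Yes

Recall that <>ψ holds at a world iff ψ holds at some accessible world.
At w4: <>p is true, p | s is false, so <>p | (p | s) is true.
  At w4: <>p requires p at some successor in {w0, w8}.
    p holds at w0, so <>p is true at w4.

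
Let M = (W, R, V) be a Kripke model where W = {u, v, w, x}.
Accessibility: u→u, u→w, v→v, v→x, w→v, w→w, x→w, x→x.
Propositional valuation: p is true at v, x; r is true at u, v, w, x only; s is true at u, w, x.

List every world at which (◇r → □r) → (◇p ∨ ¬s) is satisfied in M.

Let φ = (◇r → □r) → (◇p ∨ ¬s). Evaluate φ at each world:
  u (successors {u, w}): φ is false.
  v (successors {v, x}): φ is true.
  w (successors {v, w}): φ is true.
  x (successors {w, x}): φ is true.
For instance, at x:
  At x: ◇r → □r is true, ◇p ∨ ¬s is true, so (◇r → □r) → (◇p ∨ ¬s) is true.
    At x: ◇r is true, □r is true, so ◇r → □r is true.
      At x: ◇r requires r at some successor in {w, x}.
        r holds at w, so ◇r is true at x.
      At x: □r requires r at every successor {w, x}.
        At w: r is true.
        At x: r is true.
      So □r is true at x.
    At x: ◇p is true, ¬s is false, so ◇p ∨ ¬s is true.
      At x: ◇p requires p at some successor in {w, x}.
        p holds at x, so ◇p is true at x.
Satisfying worlds: {v, w, x}

v, w, x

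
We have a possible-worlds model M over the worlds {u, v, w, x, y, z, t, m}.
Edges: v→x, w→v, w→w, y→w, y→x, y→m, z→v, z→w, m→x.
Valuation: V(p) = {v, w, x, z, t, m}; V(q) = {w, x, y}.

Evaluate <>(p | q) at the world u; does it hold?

No

At u: no accessible worlds, so <>(p | q) is false.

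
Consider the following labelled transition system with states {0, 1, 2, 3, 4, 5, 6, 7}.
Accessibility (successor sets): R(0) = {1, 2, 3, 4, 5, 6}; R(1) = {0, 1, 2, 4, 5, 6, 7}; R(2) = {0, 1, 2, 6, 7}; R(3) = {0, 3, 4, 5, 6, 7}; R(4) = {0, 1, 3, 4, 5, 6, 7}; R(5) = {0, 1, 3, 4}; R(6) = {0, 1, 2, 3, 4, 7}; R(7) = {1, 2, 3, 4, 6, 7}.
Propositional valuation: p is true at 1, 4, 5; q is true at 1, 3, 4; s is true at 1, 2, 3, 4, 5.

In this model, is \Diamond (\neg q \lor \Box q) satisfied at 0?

Recall that \Box ψ holds at a world iff ψ holds at every accessible world, and \Diamond ψ holds iff ψ holds at some accessible world.
At 0: \Diamond (\neg q \lor \Box q) requires \neg q \lor \Box q at some successor in {1, 2, 3, 4, 5, 6}.
  \neg q \lor \Box q holds at 2, so \Diamond (\neg q \lor \Box q) is true at 0.
    At 2: \neg q is true, \Box q is false, so \neg q \lor \Box q is true.
      At 2: \Box q requires q at every successor {0, 1, 2, 6, 7}.
        q fails at 0, so \Box q is false at 2.

Yes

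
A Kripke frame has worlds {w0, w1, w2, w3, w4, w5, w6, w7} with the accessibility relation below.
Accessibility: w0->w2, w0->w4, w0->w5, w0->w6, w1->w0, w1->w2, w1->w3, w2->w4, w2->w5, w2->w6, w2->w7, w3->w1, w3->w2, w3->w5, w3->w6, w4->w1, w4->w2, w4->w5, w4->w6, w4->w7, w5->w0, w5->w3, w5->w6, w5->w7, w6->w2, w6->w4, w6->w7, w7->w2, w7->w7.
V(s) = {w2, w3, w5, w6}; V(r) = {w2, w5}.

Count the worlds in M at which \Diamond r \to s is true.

Let φ = \Diamond r \to s. Evaluate φ at each world:
  w0 (successors {w2, w4, w5, w6}): φ is false.
  w1 (successors {w0, w2, w3}): φ is false.
  w2 (successors {w4, w5, w6, w7}): φ is true.
  w3 (successors {w1, w2, w5, w6}): φ is true.
  w4 (successors {w1, w2, w5, w6, w7}): φ is false.
  w5 (successors {w0, w3, w6, w7}): φ is true.
  w6 (successors {w2, w4, w7}): φ is true.
  w7 (successors {w2, w7}): φ is false.
For instance, at w1:
  At w1: \Diamond r is true, s is false, so \Diamond r \to s is false.
    At w1: \Diamond r requires r at some successor in {w0, w2, w3}.
      r holds at w2, so \Diamond r is true at w1.
Satisfying worlds: {w2, w3, w5, w6}

4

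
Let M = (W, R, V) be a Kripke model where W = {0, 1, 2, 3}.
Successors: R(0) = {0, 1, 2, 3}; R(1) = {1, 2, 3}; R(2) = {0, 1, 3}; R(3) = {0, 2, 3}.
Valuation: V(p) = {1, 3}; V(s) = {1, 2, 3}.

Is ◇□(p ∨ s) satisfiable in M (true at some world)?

Yes

Let φ = ◇□(p ∨ s). Evaluate φ at each world:
  0 (successors {0, 1, 2, 3}): φ is true.
  1 (successors {1, 2, 3}): φ is true.
  2 (successors {0, 1, 3}): φ is true.
  3 (successors {0, 2, 3}): φ is false.
Detail at 0 (witness):
  At 0: ◇□(p ∨ s) requires □(p ∨ s) at some successor in {0, 1, 2, 3}.
    □(p ∨ s) holds at 1, so ◇□(p ∨ s) is true at 0.
      At 1: □(p ∨ s) requires p ∨ s at every successor {1, 2, 3}.
        At 1: p ∨ s is true.
        At 2: p ∨ s is true.
        At 3: p ∨ s is true.
      So □(p ∨ s) is true at 1.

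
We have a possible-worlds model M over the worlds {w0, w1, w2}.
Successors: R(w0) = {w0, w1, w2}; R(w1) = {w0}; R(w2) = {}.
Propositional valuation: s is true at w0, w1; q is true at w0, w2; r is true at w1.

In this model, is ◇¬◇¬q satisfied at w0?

At w0: ◇¬◇¬q requires ¬◇¬q at some successor in {w0, w1, w2}.
  ¬◇¬q holds at w1, so ◇¬◇¬q is true at w0.
    At w1: ◇¬q is false, so ¬◇¬q is true.
      At w1: ◇¬q requires ¬q at some successor in {w0}.
        At w0: ¬q is false.
      So ◇¬q is false at w1.

Yes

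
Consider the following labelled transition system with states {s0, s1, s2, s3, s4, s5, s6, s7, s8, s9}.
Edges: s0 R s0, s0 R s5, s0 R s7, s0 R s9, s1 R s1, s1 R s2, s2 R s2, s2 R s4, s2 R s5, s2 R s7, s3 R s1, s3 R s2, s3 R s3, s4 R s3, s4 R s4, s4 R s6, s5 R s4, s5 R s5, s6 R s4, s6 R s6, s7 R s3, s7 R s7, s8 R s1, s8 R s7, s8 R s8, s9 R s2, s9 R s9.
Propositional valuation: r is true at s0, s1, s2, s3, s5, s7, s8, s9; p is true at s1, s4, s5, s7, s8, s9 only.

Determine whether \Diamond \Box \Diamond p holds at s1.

Yes

At s1: \Diamond \Box \Diamond p requires \Box \Diamond p at some successor in {s1, s2}.
  \Box \Diamond p holds at s1, so \Diamond \Box \Diamond p is true at s1.
    At s1: \Box \Diamond p requires \Diamond p at every successor {s1, s2}.
      At s1: \Diamond p is true.
      At s2: \Diamond p is true.
    So \Box \Diamond p is true at s1.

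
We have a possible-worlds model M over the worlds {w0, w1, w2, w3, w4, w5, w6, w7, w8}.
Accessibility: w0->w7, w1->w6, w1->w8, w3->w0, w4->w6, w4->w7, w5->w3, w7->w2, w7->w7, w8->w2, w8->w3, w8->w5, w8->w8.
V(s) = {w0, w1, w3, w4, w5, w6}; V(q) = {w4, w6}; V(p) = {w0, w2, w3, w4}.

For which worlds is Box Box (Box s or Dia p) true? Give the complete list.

Let φ = Box Box (Box s or Dia p). Evaluate φ at each world:
  w0 (successors {w7}): φ is true.
  w1 (successors {w6, w8}): φ is true.
  w2 (successors ∅): φ is true.
  w3 (successors {w0}): φ is true.
  w4 (successors {w6, w7}): φ is true.
  w5 (successors {w3}): φ is false.
  w6 (successors ∅): φ is true.
  w7 (successors {w2, w7}): φ is true.
  w8 (successors {w2, w3, w5, w8}): φ is false.
For instance, at w3:
  At w3: Box Box (Box s or Dia p) requires Box (Box s or Dia p) at every successor {w0}.
      At w0: Box (Box s or Dia p) requires Box s or Dia p at every successor {w7}.
        At w7: Box s or Dia p is true.
      So Box (Box s or Dia p) is true at w0.
  So Box Box (Box s or Dia p) is true at w3.
Satisfying worlds: {w0, w1, w2, w3, w4, w6, w7}

w0, w1, w2, w3, w4, w6, w7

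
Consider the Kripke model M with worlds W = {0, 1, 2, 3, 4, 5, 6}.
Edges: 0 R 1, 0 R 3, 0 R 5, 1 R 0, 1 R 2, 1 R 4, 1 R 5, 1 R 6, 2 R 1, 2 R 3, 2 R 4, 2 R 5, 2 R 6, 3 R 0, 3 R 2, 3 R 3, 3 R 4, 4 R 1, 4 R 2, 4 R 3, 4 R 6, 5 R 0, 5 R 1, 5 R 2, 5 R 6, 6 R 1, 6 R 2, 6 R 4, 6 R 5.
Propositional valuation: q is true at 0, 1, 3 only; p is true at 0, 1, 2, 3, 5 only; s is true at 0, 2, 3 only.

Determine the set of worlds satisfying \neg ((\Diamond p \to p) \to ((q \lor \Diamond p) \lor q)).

none

Let φ = \neg ((\Diamond p \to p) \to ((q \lor \Diamond p) \lor q)). Evaluate φ at each world:
  0 (successors {1, 3, 5}): φ is false.
  1 (successors {0, 2, 4, 5, 6}): φ is false.
  2 (successors {1, 3, 4, 5, 6}): φ is false.
  3 (successors {0, 2, 3, 4}): φ is false.
  4 (successors {1, 2, 3, 6}): φ is false.
  5 (successors {0, 1, 2, 6}): φ is false.
  6 (successors {1, 2, 4, 5}): φ is false.
For instance, at 0:
  At 0: (\Diamond p \to p) \to ((q \lor \Diamond p) \lor q) is true, so \neg ((\Diamond p \to p) \to ((q \lor \Diamond p) \lor q)) is false.
    At 0: \Diamond p \to p is true, (q \lor \Diamond p) \lor q is true, so (\Diamond p \to p) \to ((q \lor \Diamond p) \lor q) is true.
      At 0: \Diamond p is true, p is true, so \Diamond p \to p is true.
      At 0: q \lor \Diamond p is true, q is true, so (q \lor \Diamond p) \lor q is true.
Satisfying worlds: none.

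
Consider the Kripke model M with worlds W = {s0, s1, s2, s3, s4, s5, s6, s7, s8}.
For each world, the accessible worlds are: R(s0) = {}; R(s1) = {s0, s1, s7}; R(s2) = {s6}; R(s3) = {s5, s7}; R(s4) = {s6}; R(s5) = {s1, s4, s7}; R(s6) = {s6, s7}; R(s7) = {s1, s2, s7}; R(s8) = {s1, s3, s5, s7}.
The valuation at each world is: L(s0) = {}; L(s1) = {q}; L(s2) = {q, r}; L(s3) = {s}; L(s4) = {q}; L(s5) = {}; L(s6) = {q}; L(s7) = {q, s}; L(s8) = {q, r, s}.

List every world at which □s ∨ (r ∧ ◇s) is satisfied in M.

Let φ = □s ∨ (r ∧ ◇s). Evaluate φ at each world:
  s0 (successors ∅): φ is true.
  s1 (successors {s0, s1, s7}): φ is false.
  s2 (successors {s6}): φ is false.
  s3 (successors {s5, s7}): φ is false.
  s4 (successors {s6}): φ is false.
  s5 (successors {s1, s4, s7}): φ is false.
  s6 (successors {s6, s7}): φ is false.
  s7 (successors {s1, s2, s7}): φ is false.
  s8 (successors {s1, s3, s5, s7}): φ is true.
For instance, at s4:
  At s4: □s is false, r ∧ ◇s is false, so □s ∨ (r ∧ ◇s) is false.
    At s4: □s requires s at every successor {s6}.
      s fails at s6, so □s is false at s4.
    At s4: r is false, ◇s is false, so r ∧ ◇s is false.
      At s4: ◇s requires s at some successor in {s6}.
        At s6: s is false.
      So ◇s is false at s4.
Satisfying worlds: {s0, s8}

s0, s8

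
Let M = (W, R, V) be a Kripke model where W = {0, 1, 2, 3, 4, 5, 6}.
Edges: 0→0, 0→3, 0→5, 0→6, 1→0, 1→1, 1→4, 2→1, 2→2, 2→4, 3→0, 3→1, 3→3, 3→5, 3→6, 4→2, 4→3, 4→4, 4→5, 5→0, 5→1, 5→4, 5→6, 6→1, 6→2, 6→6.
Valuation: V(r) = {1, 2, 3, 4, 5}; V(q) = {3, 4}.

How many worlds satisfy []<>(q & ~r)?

0

Let φ = []<>(q & ~r). Evaluate φ at each world:
  0 (successors {0, 3, 5, 6}): φ is false.
  1 (successors {0, 1, 4}): φ is false.
  2 (successors {1, 2, 4}): φ is false.
  3 (successors {0, 1, 3, 5, 6}): φ is false.
  4 (successors {2, 3, 4, 5}): φ is false.
  5 (successors {0, 1, 4, 6}): φ is false.
  6 (successors {1, 2, 6}): φ is false.
For instance, at 5:
  At 5: []<>(q & ~r) requires <>(q & ~r) at every successor {0, 1, 4, 6}.
    <>(q & ~r) fails at 0, so []<>(q & ~r) is false at 5.
      At 0: <>(q & ~r) requires q & ~r at some successor in {0, 3, 5, 6}.
        At 0: q & ~r is false.
        At 3: q & ~r is false.
        At 5: q & ~r is false.
        At 6: q & ~r is false.
      So <>(q & ~r) is false at 0.
Satisfying worlds: none.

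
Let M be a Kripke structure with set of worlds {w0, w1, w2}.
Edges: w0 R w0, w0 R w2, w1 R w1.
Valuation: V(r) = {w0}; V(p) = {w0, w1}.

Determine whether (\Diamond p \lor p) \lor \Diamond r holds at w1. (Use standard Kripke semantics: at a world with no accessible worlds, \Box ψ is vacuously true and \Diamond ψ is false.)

At w1: \Diamond p \lor p is true, \Diamond r is false, so (\Diamond p \lor p) \lor \Diamond r is true.
  At w1: \Diamond p is true, p is true, so \Diamond p \lor p is true.
    At w1: \Diamond p requires p at some successor in {w1}.
      p holds at w1, so \Diamond p is true at w1.
  At w1: \Diamond r requires r at some successor in {w1}.
    At w1: r is false.
  So \Diamond r is false at w1.

Yes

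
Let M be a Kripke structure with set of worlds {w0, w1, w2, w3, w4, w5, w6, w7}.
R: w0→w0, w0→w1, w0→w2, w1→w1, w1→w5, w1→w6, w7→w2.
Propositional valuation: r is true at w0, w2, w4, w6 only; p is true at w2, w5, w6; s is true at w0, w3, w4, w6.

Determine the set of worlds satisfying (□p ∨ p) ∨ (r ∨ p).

w0, w2, w3, w4, w5, w6, w7

Let φ = (□p ∨ p) ∨ (r ∨ p). Evaluate φ at each world:
  w0 (successors {w0, w1, w2}): φ is true.
  w1 (successors {w1, w5, w6}): φ is false.
  w2 (successors ∅): φ is true.
  w3 (successors ∅): φ is true.
  w4 (successors ∅): φ is true.
  w5 (successors ∅): φ is true.
  w6 (successors ∅): φ is true.
  w7 (successors {w2}): φ is true.
For instance, at w7:
  At w7: □p ∨ p is true, r ∨ p is false, so (□p ∨ p) ∨ (r ∨ p) is true.
    At w7: □p is true, p is false, so □p ∨ p is true.
      At w7: □p requires p at every successor {w2}.
        At w2: p is true.
      So □p is true at w7.
Satisfying worlds: {w0, w2, w3, w4, w5, w6, w7}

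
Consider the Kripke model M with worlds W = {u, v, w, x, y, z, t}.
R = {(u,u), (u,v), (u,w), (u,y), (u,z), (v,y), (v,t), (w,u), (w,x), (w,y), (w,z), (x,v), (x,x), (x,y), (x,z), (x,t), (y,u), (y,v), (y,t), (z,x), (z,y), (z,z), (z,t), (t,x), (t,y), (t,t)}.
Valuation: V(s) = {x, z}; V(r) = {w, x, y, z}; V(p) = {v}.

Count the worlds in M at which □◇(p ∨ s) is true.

4

Recall that □ψ holds at a world iff ψ holds at every accessible world, and ◇ψ holds iff ψ holds at some accessible world.
Let φ = □◇(p ∨ s). Evaluate φ at each world:
  u (successors {u, v, w, y, z}): φ is false.
  v (successors {y, t}): φ is true.
  w (successors {u, x, y, z}): φ is true.
  x (successors {v, x, y, z, t}): φ is false.
  y (successors {u, v, t}): φ is false.
  z (successors {x, y, z, t}): φ is true.
  t (successors {x, y, t}): φ is true.
For instance, at x:
  At x: □◇(p ∨ s) requires ◇(p ∨ s) at every successor {v, x, y, z, t}.
    ◇(p ∨ s) fails at v, so □◇(p ∨ s) is false at x.
      At v: ◇(p ∨ s) requires p ∨ s at some successor in {y, t}.
        At y: p ∨ s is false.
        At t: p ∨ s is false.
      So ◇(p ∨ s) is false at v.
Satisfying worlds: {v, w, z, t}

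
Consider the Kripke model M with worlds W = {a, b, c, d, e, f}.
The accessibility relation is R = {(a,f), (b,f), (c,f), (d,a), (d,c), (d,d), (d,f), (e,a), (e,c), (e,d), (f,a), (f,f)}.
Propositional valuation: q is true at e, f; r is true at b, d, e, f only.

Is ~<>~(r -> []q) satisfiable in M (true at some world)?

No

Let φ = ~<>~(r -> []q). Evaluate φ at each world:
  a (successors {f}): φ is false.
  b (successors {f}): φ is false.
  c (successors {f}): φ is false.
  d (successors {a, c, d, f}): φ is false.
  e (successors {a, c, d}): φ is false.
  f (successors {a, f}): φ is false.
For instance, at b:
  At b: <>~(r -> []q) is true, so ~<>~(r -> []q) is false.
    At b: <>~(r -> []q) requires ~(r -> []q) at some successor in {f}.
      ~(r -> []q) holds at f, so <>~(r -> []q) is true at b.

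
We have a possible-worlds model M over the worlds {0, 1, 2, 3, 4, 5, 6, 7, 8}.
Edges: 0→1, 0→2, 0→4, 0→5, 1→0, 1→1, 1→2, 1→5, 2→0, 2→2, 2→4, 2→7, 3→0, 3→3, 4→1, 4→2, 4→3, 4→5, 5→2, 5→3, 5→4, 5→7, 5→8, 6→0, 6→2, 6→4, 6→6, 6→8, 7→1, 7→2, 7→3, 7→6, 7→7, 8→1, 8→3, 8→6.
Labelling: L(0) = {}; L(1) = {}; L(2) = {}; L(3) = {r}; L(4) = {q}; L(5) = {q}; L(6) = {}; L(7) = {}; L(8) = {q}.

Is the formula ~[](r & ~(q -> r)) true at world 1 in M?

Yes

Recall that []ψ holds at a world iff ψ holds at every accessible world, and <>ψ holds iff ψ holds at some accessible world.
At 1: [](r & ~(q -> r)) is false, so ~[](r & ~(q -> r)) is true.
  At 1: [](r & ~(q -> r)) requires r & ~(q -> r) at every successor {0, 1, 2, 5}.
    r & ~(q -> r) fails at 0, so [](r & ~(q -> r)) is false at 1.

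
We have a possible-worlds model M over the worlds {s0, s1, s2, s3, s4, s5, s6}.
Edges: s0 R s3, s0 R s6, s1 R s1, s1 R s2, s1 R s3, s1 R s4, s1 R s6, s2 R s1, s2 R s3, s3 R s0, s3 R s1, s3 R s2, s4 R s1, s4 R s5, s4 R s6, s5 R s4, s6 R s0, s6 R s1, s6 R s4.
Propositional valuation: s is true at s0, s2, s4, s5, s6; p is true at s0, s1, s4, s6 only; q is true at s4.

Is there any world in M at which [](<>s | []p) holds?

Recall that []ψ holds at a world iff ψ holds at every accessible world, and <>ψ holds iff ψ holds at some accessible world.
Let φ = [](<>s | []p). Evaluate φ at each world:
  s0 (successors {s3, s6}): φ is true.
  s1 (successors {s1, s2, s3, s4, s6}): φ is false.
  s2 (successors {s1, s3}): φ is true.
  s3 (successors {s0, s1, s2}): φ is false.
  s4 (successors {s1, s5, s6}): φ is true.
  s5 (successors {s4}): φ is true.
  s6 (successors {s0, s1, s4}): φ is true.
Detail at s0 (witness):
  At s0: [](<>s | []p) requires <>s | []p at every successor {s3, s6}.
      At s3: <>s is true, []p is false, so <>s | []p is true.
      At s6: <>s is true, []p is true, so <>s | []p is true.
  So [](<>s | []p) is true at s0.

Yes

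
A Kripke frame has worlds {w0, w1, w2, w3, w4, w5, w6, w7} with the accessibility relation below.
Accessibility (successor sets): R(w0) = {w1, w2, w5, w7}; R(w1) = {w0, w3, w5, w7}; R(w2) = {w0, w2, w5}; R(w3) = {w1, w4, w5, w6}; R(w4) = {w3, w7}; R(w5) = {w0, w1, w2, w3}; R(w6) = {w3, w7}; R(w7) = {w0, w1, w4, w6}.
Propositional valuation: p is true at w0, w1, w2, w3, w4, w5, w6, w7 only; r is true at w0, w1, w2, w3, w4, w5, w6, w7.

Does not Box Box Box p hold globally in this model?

No

Let φ = not Box Box Box p. Evaluate φ at each world:
  w0 (successors {w1, w2, w5, w7}): φ is false.
  w1 (successors {w0, w3, w5, w7}): φ is false.
  w2 (successors {w0, w2, w5}): φ is false.
  w3 (successors {w1, w4, w5, w6}): φ is false.
  w4 (successors {w3, w7}): φ is false.
  w5 (successors {w0, w1, w2, w3}): φ is false.
  w6 (successors {w3, w7}): φ is false.
  w7 (successors {w0, w1, w4, w6}): φ is false.
Detail at w0 (counterexample):
  At w0: Box Box Box p is true, so not Box Box Box p is false.
    At w0: Box Box Box p requires Box Box p at every successor {w1, w2, w5, w7}.
      At w1: Box Box p is true.
      At w2: Box Box p is true.
      At w5: Box Box p is true.
      At w7: Box Box p is true.
    So Box Box Box p is true at w0.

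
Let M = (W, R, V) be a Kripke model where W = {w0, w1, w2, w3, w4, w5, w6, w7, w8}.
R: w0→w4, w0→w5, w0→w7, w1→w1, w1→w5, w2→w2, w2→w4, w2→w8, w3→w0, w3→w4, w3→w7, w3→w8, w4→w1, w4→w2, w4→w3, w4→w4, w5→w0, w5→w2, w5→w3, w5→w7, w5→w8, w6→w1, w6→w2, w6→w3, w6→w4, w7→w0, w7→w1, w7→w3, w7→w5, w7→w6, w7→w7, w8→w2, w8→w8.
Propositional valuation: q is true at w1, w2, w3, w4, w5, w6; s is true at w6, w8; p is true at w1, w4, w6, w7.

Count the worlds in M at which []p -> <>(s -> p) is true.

Recall that []ψ holds at a world iff ψ holds at every accessible world, and <>ψ holds iff ψ holds at some accessible world.
Let φ = []p -> <>(s -> p). Evaluate φ at each world:
  w0 (successors {w4, w5, w7}): φ is true.
  w1 (successors {w1, w5}): φ is true.
  w2 (successors {w2, w4, w8}): φ is true.
  w3 (successors {w0, w4, w7, w8}): φ is true.
  w4 (successors {w1, w2, w3, w4}): φ is true.
  w5 (successors {w0, w2, w3, w7, w8}): φ is true.
  w6 (successors {w1, w2, w3, w4}): φ is true.
  w7 (successors {w0, w1, w3, w5, w6, w7}): φ is true.
  w8 (successors {w2, w8}): φ is true.
For instance, at w6:
  At w6: []p is false, <>(s -> p) is true, so []p -> <>(s -> p) is true.
    At w6: []p requires p at every successor {w1, w2, w3, w4}.
      p fails at w2, so []p is false at w6.
    At w6: <>(s -> p) requires s -> p at some successor in {w1, w2, w3, w4}.
      s -> p holds at w1, so <>(s -> p) is true at w6.
Satisfying worlds: {w0, w1, w2, w3, w4, w5, w6, w7, w8}

9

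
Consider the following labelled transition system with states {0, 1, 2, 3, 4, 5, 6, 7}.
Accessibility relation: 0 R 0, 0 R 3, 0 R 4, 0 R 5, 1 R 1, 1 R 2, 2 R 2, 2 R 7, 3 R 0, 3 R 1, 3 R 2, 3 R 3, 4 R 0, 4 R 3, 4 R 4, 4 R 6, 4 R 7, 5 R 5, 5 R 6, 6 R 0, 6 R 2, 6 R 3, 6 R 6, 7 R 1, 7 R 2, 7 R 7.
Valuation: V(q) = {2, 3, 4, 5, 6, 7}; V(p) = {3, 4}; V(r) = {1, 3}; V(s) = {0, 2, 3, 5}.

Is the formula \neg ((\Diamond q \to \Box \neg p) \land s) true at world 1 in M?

Yes

At 1: (\Diamond q \to \Box \neg p) \land s is false, so \neg ((\Diamond q \to \Box \neg p) \land s) is true.
  At 1: \Diamond q \to \Box \neg p is true, s is false, so (\Diamond q \to \Box \neg p) \land s is false.
    At 1: \Diamond q is true, \Box \neg p is true, so \Diamond q \to \Box \neg p is true.
      At 1: \Diamond q requires q at some successor in {1, 2}.
        q holds at 2, so \Diamond q is true at 1.
      At 1: \Box \neg p requires \neg p at every successor {1, 2}.
        At 1: \neg p is true.
        At 2: \neg p is true.
      So \Box \neg p is true at 1.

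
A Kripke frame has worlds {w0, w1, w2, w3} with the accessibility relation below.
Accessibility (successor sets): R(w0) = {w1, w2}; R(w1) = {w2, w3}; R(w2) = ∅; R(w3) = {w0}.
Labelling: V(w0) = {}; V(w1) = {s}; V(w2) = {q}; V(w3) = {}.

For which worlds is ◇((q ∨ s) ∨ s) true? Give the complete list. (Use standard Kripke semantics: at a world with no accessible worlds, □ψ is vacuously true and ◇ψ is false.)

Recall that ◇ψ holds at a world iff ψ holds at some accessible world.
Let φ = ◇((q ∨ s) ∨ s). Evaluate φ at each world:
  w0 (successors {w1, w2}): φ is true.
  w1 (successors {w2, w3}): φ is true.
  w2 (successors ∅): φ is false.
  w3 (successors {w0}): φ is false.
For instance, at w1:
  At w1: ◇((q ∨ s) ∨ s) requires (q ∨ s) ∨ s at some successor in {w2, w3}.
    (q ∨ s) ∨ s holds at w2, so ◇((q ∨ s) ∨ s) is true at w1.
Satisfying worlds: {w0, w1}

w0, w1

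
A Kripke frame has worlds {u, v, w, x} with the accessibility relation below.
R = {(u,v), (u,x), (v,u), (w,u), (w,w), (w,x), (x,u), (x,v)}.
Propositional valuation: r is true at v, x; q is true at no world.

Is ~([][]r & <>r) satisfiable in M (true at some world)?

Let φ = ~([][]r & <>r). Evaluate φ at each world:
  u (successors {v, x}): φ is true.
  v (successors {u}): φ is true.
  w (successors {u, w, x}): φ is true.
  x (successors {u, v}): φ is true.
Detail at u (witness):
  At u: [][]r & <>r is false, so ~([][]r & <>r) is true.
    At u: [][]r is false, <>r is true, so [][]r & <>r is false.
      At u: [][]r requires []r at every successor {v, x}.
        []r fails at v, so [][]r is false at u.
      At u: <>r requires r at some successor in {v, x}.
        r holds at v, so <>r is true at u.

Yes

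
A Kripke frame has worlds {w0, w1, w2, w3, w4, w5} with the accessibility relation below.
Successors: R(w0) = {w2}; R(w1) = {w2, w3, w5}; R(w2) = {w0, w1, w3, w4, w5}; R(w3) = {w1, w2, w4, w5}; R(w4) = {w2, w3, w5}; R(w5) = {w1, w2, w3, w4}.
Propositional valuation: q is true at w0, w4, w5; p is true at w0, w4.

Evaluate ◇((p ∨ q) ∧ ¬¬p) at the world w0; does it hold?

At w0: ◇((p ∨ q) ∧ ¬¬p) requires (p ∨ q) ∧ ¬¬p at some successor in {w2}.
  At w2: (p ∨ q) ∧ ¬¬p is false.
So ◇((p ∨ q) ∧ ¬¬p) is false at w0.

No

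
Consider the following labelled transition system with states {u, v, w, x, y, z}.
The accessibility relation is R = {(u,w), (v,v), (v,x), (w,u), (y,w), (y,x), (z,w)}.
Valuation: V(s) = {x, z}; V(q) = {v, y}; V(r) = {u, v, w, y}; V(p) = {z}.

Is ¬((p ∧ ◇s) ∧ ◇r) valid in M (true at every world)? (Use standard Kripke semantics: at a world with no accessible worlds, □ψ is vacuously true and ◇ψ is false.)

Yes

Let φ = ¬((p ∧ ◇s) ∧ ◇r). Evaluate φ at each world:
  u (successors {w}): φ is true.
  v (successors {v, x}): φ is true.
  w (successors {u}): φ is true.
  x (successors ∅): φ is true.
  y (successors {w, x}): φ is true.
  z (successors {w}): φ is true.
For instance, at z:
  At z: (p ∧ ◇s) ∧ ◇r is false, so ¬((p ∧ ◇s) ∧ ◇r) is true.
    At z: p ∧ ◇s is false, ◇r is true, so (p ∧ ◇s) ∧ ◇r is false.
      At z: p is true, ◇s is false, so p ∧ ◇s is false.
      At z: ◇r requires r at some successor in {w}.
        r holds at w, so ◇r is true at z.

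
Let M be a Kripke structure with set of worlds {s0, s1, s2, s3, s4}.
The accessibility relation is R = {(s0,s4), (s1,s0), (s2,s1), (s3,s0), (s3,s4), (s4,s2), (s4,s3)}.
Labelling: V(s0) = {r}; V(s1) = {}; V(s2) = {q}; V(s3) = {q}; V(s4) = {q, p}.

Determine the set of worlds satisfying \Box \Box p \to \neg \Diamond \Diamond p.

s0, s2, s3, s4

Recall that \Box ψ holds at a world iff ψ holds at every accessible world, and \Diamond ψ holds iff ψ holds at some accessible world.
Let φ = \Box \Box p \to \neg \Diamond \Diamond p. Evaluate φ at each world:
  s0 (successors {s4}): φ is true.
  s1 (successors {s0}): φ is false.
  s2 (successors {s1}): φ is true.
  s3 (successors {s0, s4}): φ is true.
  s4 (successors {s2, s3}): φ is true.
For instance, at s3:
  At s3: \Box \Box p is false, \neg \Diamond \Diamond p is false, so \Box \Box p \to \neg \Diamond \Diamond p is true.
    At s3: \Box \Box p requires \Box p at every successor {s0, s4}.
      \Box p fails at s4, so \Box \Box p is false at s3.
    At s3: \Diamond \Diamond p is true, so \neg \Diamond \Diamond p is false.
      At s3: \Diamond \Diamond p requires \Diamond p at some successor in {s0, s4}.
        \Diamond p holds at s0, so \Diamond \Diamond p is true at s3.
Satisfying worlds: {s0, s2, s3, s4}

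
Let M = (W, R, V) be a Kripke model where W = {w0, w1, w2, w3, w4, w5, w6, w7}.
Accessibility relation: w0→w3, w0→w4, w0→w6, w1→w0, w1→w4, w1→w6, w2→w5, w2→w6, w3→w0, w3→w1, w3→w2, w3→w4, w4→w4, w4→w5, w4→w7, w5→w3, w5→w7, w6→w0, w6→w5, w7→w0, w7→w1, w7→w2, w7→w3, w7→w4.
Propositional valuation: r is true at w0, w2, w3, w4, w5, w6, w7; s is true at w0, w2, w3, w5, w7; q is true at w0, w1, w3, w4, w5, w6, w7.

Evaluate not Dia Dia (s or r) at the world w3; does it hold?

No

At w3: Dia Dia (s or r) is true, so not Dia Dia (s or r) is false.
  At w3: Dia Dia (s or r) requires Dia (s or r) at some successor in {w0, w1, w2, w4}.
    Dia (s or r) holds at w0, so Dia Dia (s or r) is true at w3.
      At w0: Dia (s or r) requires s or r at some successor in {w3, w4, w6}.
        s or r holds at w3, so Dia (s or r) is true at w0.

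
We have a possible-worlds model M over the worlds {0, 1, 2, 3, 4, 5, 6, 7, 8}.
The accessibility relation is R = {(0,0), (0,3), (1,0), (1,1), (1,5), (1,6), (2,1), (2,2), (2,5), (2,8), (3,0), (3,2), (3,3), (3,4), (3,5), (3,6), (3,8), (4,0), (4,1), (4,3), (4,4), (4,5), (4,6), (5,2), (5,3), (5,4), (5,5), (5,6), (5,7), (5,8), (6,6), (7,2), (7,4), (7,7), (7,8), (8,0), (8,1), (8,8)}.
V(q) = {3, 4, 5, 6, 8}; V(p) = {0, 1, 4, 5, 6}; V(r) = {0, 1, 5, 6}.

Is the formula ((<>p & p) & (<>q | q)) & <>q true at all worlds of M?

Let φ = ((<>p & p) & (<>q | q)) & <>q. Evaluate φ at each world:
  0 (successors {0, 3}): φ is true.
  1 (successors {0, 1, 5, 6}): φ is true.
  2 (successors {1, 2, 5, 8}): φ is false.
  3 (successors {0, 2, 3, 4, 5, 6, 8}): φ is false.
  4 (successors {0, 1, 3, 4, 5, 6}): φ is true.
  5 (successors {2, 3, 4, 5, 6, 7, 8}): φ is true.
  6 (successors {6}): φ is true.
  7 (successors {2, 4, 7, 8}): φ is false.
  8 (successors {0, 1, 8}): φ is false.
Detail at 2 (counterexample):
  At 2: (<>p & p) & (<>q | q) is false, <>q is true, so ((<>p & p) & (<>q | q)) & <>q is false.
    At 2: <>p & p is false, <>q | q is true, so (<>p & p) & (<>q | q) is false.
      At 2: <>p is true, p is false, so <>p & p is false.
      At 2: <>q is true, q is false, so <>q | q is true.
    At 2: <>q requires q at some successor in {1, 2, 5, 8}.
      q holds at 5, so <>q is true at 2.

No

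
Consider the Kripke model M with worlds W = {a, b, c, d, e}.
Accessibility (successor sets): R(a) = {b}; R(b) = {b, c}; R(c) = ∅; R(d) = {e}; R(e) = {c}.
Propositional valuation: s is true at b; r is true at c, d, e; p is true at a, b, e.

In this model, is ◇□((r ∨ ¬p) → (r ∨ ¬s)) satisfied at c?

At c: no accessible worlds, so ◇□((r ∨ ¬p) → (r ∨ ¬s)) is false.

No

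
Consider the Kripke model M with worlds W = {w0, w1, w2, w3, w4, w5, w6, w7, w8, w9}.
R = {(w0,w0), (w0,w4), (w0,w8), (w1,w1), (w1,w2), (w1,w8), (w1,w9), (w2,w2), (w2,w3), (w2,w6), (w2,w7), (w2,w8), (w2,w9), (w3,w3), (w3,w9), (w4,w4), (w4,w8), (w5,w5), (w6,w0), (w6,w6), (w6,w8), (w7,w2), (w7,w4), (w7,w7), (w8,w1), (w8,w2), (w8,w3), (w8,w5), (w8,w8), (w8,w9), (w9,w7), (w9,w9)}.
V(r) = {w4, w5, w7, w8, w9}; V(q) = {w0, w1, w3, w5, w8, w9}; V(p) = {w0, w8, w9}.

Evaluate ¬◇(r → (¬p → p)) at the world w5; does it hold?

Yes

At w5: ◇(r → (¬p → p)) is false, so ¬◇(r → (¬p → p)) is true.
  At w5: ◇(r → (¬p → p)) requires r → (¬p → p) at some successor in {w5}.
    At w5: r → (¬p → p) is false.
  So ◇(r → (¬p → p)) is false at w5.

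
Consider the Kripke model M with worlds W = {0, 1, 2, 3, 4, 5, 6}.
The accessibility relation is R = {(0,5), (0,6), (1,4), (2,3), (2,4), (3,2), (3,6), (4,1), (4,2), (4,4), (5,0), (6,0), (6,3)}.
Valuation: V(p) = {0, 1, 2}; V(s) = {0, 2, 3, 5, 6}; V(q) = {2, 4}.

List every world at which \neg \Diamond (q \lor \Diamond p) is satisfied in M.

5

Let φ = \neg \Diamond (q \lor \Diamond p). Evaluate φ at each world:
  0 (successors {5, 6}): φ is false.
  1 (successors {4}): φ is false.
  2 (successors {3, 4}): φ is false.
  3 (successors {2, 6}): φ is false.
  4 (successors {1, 2, 4}): φ is false.
  5 (successors {0}): φ is true.
  6 (successors {0, 3}): φ is false.
For instance, at 3:
  At 3: \Diamond (q \lor \Diamond p) is true, so \neg \Diamond (q \lor \Diamond p) is false.
    At 3: \Diamond (q \lor \Diamond p) requires q \lor \Diamond p at some successor in {2, 6}.
      q \lor \Diamond p holds at 2, so \Diamond (q \lor \Diamond p) is true at 3.
Satisfying worlds: {5}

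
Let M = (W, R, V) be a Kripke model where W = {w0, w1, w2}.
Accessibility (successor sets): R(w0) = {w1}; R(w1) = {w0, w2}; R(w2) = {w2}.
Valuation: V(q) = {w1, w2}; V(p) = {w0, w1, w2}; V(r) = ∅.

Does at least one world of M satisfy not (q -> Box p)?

No

Recall that Box ψ holds at a world iff ψ holds at every accessible world, and Dia ψ holds iff ψ holds at some accessible world.
Let φ = not (q -> Box p). Evaluate φ at each world:
  w0 (successors {w1}): φ is false.
  w1 (successors {w0, w2}): φ is false.
  w2 (successors {w2}): φ is false.
For instance, at w1:
  At w1: q -> Box p is true, so not (q -> Box p) is false.
    At w1: q is true, Box p is true, so q -> Box p is true.
      At w1: Box p requires p at every successor {w0, w2}.
        At w0: p is true.
        At w2: p is true.
      So Box p is true at w1.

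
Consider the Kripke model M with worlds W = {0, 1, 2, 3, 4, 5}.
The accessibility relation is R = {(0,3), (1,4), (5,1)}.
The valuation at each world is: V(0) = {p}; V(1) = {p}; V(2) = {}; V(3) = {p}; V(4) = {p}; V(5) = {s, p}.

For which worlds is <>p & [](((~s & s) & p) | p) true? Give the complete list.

Recall that []ψ holds at a world iff ψ holds at every accessible world, and <>ψ holds iff ψ holds at some accessible world.
Let φ = <>p & [](((~s & s) & p) | p). Evaluate φ at each world:
  0 (successors {3}): φ is true.
  1 (successors {4}): φ is true.
  2 (successors ∅): φ is false.
  3 (successors ∅): φ is false.
  4 (successors ∅): φ is false.
  5 (successors {1}): φ is true.
For instance, at 5:
  At 5: <>p is true, [](((~s & s) & p) | p) is true, so <>p & [](((~s & s) & p) | p) is true.
    At 5: <>p requires p at some successor in {1}.
      p holds at 1, so <>p is true at 5.
    At 5: [](((~s & s) & p) | p) requires ((~s & s) & p) | p at every successor {1}.
      At 1: ((~s & s) & p) | p is true.
    So [](((~s & s) & p) | p) is true at 5.
Satisfying worlds: {0, 1, 5}

0, 1, 5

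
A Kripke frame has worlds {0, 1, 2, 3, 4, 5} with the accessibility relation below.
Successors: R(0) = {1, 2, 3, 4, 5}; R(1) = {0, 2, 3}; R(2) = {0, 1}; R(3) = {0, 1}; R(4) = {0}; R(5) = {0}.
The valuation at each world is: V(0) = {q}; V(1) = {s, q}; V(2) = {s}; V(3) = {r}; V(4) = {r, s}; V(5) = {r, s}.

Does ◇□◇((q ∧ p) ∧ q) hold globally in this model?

Let φ = ◇□◇((q ∧ p) ∧ q). Evaluate φ at each world:
  0 (successors {1, 2, 3, 4, 5}): φ is false.
  1 (successors {0, 2, 3}): φ is false.
  2 (successors {0, 1}): φ is false.
  3 (successors {0, 1}): φ is false.
  4 (successors {0}): φ is false.
  5 (successors {0}): φ is false.
Detail at 0 (counterexample):
  At 0: ◇□◇((q ∧ p) ∧ q) requires □◇((q ∧ p) ∧ q) at some successor in {1, 2, 3, 4, 5}.
    At 1: □◇((q ∧ p) ∧ q) is false.
    At 2: □◇((q ∧ p) ∧ q) is false.
    At 3: □◇((q ∧ p) ∧ q) is false.
    At 4: □◇((q ∧ p) ∧ q) is false.
    At 5: □◇((q ∧ p) ∧ q) is false.
  So ◇□◇((q ∧ p) ∧ q) is false at 0.

No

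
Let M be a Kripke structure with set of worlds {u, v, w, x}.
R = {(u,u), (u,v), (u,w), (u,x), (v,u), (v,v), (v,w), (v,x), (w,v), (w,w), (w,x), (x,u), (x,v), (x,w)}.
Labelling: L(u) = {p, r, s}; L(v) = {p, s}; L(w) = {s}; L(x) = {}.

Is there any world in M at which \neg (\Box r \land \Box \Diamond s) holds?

Let φ = \neg (\Box r \land \Box \Diamond s). Evaluate φ at each world:
  u (successors {u, v, w, x}): φ is true.
  v (successors {u, v, w, x}): φ is true.
  w (successors {v, w, x}): φ is true.
  x (successors {u, v, w}): φ is true.
Detail at u (witness):
  At u: \Box r \land \Box \Diamond s is false, so \neg (\Box r \land \Box \Diamond s) is true.
    At u: \Box r is false, \Box \Diamond s is true, so \Box r \land \Box \Diamond s is false.
      At u: \Box r requires r at every successor {u, v, w, x}.
        r fails at v, so \Box r is false at u.
      At u: \Box \Diamond s requires \Diamond s at every successor {u, v, w, x}.
        At u: \Diamond s is true.
        At v: \Diamond s is true.
        At w: \Diamond s is true.
        At x: \Diamond s is true.
      So \Box \Diamond s is true at u.

Yes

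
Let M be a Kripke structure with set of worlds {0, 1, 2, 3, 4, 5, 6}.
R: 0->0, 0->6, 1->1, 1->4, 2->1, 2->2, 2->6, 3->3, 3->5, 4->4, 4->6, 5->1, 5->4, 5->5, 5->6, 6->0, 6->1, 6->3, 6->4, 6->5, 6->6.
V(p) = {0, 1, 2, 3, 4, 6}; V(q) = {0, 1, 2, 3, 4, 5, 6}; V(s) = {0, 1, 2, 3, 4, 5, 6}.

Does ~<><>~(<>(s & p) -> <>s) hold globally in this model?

Yes

Let φ = ~<><>~(<>(s & p) -> <>s). Evaluate φ at each world:
  0 (successors {0, 6}): φ is true.
  1 (successors {1, 4}): φ is true.
  2 (successors {1, 2, 6}): φ is true.
  3 (successors {3, 5}): φ is true.
  4 (successors {4, 6}): φ is true.
  5 (successors {1, 4, 5, 6}): φ is true.
  6 (successors {0, 1, 3, 4, 5, 6}): φ is true.
For instance, at 1:
  At 1: <><>~(<>(s & p) -> <>s) is false, so ~<><>~(<>(s & p) -> <>s) is true.
    At 1: <><>~(<>(s & p) -> <>s) requires <>~(<>(s & p) -> <>s) at some successor in {1, 4}.
      At 1: <>~(<>(s & p) -> <>s) is false.
      At 4: <>~(<>(s & p) -> <>s) is false.
    So <><>~(<>(s & p) -> <>s) is false at 1.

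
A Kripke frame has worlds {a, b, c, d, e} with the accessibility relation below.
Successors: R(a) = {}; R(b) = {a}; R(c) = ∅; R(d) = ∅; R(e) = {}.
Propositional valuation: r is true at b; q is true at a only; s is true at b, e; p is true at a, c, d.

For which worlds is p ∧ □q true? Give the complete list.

a, c, d

Recall that □ψ holds at a world iff ψ holds at every accessible world, and ◇ψ holds iff ψ holds at some accessible world.
Let φ = p ∧ □q. Evaluate φ at each world:
  a (successors ∅): φ is true.
  b (successors {a}): φ is false.
  c (successors ∅): φ is true.
  d (successors ∅): φ is true.
  e (successors ∅): φ is false.
For instance, at b:
  At b: p is false, □q is true, so p ∧ □q is false.
    At b: □q requires q at every successor {a}.
      At a: q is true.
    So □q is true at b.
Satisfying worlds: {a, c, d}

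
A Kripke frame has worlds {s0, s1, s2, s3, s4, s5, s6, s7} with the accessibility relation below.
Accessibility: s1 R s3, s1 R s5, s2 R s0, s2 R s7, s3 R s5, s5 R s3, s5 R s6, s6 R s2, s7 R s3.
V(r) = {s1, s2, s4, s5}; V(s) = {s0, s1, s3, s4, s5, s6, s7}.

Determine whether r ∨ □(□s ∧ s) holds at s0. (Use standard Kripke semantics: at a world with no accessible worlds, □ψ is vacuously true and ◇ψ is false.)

Yes

Recall that □ψ holds at a world iff ψ holds at every accessible world, and ◇ψ holds iff ψ holds at some accessible world.
At s0: r is false, □(□s ∧ s) is true, so r ∨ □(□s ∧ s) is true.
  At s0: no accessible worlds, so □(□s ∧ s) holds vacuously.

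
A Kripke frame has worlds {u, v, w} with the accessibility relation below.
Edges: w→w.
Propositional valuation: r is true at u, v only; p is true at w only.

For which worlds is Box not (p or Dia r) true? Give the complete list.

Let φ = Box not (p or Dia r). Evaluate φ at each world:
  u (successors ∅): φ is true.
  v (successors ∅): φ is true.
  w (successors {w}): φ is false.
For instance, at w:
  At w: Box not (p or Dia r) requires not (p or Dia r) at every successor {w}.
    not (p or Dia r) fails at w, so Box not (p or Dia r) is false at w.
      At w: p or Dia r is true, so not (p or Dia r) is false.
Satisfying worlds: {u, v}

u, v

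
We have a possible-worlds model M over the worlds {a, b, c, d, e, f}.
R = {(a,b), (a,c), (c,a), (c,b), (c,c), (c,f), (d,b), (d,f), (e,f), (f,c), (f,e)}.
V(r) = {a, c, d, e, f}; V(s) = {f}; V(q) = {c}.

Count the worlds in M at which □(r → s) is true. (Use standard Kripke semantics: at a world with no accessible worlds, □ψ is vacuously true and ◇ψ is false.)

3

Recall that □ψ holds at a world iff ψ holds at every accessible world, and ◇ψ holds iff ψ holds at some accessible world.
Let φ = □(r → s). Evaluate φ at each world:
  a (successors {b, c}): φ is false.
  b (successors ∅): φ is true.
  c (successors {a, b, c, f}): φ is false.
  d (successors {b, f}): φ is true.
  e (successors {f}): φ is true.
  f (successors {c, e}): φ is false.
For instance, at c:
  At c: □(r → s) requires r → s at every successor {a, b, c, f}.
    r → s fails at a, so □(r → s) is false at c.
Satisfying worlds: {b, d, e}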